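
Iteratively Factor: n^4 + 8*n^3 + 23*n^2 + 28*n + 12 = (n + 2)*(n^3 + 6*n^2 + 11*n + 6) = (n + 2)^2*(n^2 + 4*n + 3) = (n + 2)^2*(n + 3)*(n + 1)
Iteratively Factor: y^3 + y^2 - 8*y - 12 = (y + 2)*(y^2 - y - 6) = (y - 3)*(y + 2)*(y + 2)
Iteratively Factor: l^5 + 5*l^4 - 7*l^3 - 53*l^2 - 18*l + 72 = (l + 4)*(l^4 + l^3 - 11*l^2 - 9*l + 18) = (l + 2)*(l + 4)*(l^3 - l^2 - 9*l + 9) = (l - 1)*(l + 2)*(l + 4)*(l^2 - 9) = (l - 3)*(l - 1)*(l + 2)*(l + 4)*(l + 3)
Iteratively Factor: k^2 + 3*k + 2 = (k + 2)*(k + 1)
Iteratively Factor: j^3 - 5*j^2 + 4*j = (j)*(j^2 - 5*j + 4) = j*(j - 4)*(j - 1)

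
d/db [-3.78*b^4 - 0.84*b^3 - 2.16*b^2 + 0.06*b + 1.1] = -15.12*b^3 - 2.52*b^2 - 4.32*b + 0.06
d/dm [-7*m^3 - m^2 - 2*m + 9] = -21*m^2 - 2*m - 2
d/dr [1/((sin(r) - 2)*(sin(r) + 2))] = -sin(2*r)/((sin(r) - 2)^2*(sin(r) + 2)^2)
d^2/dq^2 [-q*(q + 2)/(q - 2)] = -16/(q^3 - 6*q^2 + 12*q - 8)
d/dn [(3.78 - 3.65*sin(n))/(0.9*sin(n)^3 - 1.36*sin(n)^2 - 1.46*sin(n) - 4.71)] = (6.57*sin(n)^3 - 15.17*sin(n)^2 + 10.2816*sin(n) + 22.7103)*cos(n)/(0.81*sin(n)^6 - 2.448*sin(n)^5 - 0.7784*sin(n)^4 - 4.5068*sin(n)^3 + 14.9428*sin(n)^2 + 13.7532*sin(n) + 22.1841)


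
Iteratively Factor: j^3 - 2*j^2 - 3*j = (j + 1)*(j^2 - 3*j) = (j - 3)*(j + 1)*(j)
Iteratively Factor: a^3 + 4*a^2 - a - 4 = (a - 1)*(a^2 + 5*a + 4) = (a - 1)*(a + 1)*(a + 4)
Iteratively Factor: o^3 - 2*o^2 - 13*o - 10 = (o - 5)*(o^2 + 3*o + 2) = (o - 5)*(o + 1)*(o + 2)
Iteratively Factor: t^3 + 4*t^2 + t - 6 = (t + 3)*(t^2 + t - 2) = (t - 1)*(t + 3)*(t + 2)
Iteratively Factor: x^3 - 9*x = (x + 3)*(x^2 - 3*x) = (x - 3)*(x + 3)*(x)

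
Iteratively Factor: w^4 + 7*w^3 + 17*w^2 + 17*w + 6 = (w + 1)*(w^3 + 6*w^2 + 11*w + 6) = (w + 1)*(w + 2)*(w^2 + 4*w + 3) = (w + 1)^2*(w + 2)*(w + 3)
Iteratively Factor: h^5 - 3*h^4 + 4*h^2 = (h + 1)*(h^4 - 4*h^3 + 4*h^2) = (h - 2)*(h + 1)*(h^3 - 2*h^2) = h*(h - 2)*(h + 1)*(h^2 - 2*h) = h^2*(h - 2)*(h + 1)*(h - 2)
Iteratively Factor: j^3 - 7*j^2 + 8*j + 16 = (j + 1)*(j^2 - 8*j + 16) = (j - 4)*(j + 1)*(j - 4)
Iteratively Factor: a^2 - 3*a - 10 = (a + 2)*(a - 5)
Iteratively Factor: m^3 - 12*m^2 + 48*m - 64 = (m - 4)*(m^2 - 8*m + 16) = (m - 4)^2*(m - 4)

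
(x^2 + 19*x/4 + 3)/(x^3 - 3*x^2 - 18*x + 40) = (x + 3/4)/(x^2 - 7*x + 10)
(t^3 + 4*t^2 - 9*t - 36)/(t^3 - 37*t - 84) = (t - 3)/(t - 7)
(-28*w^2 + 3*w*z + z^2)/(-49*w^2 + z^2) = (-4*w + z)/(-7*w + z)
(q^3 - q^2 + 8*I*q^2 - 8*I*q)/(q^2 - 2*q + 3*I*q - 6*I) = q*(q^2 + q*(-1 + 8*I) - 8*I)/(q^2 + q*(-2 + 3*I) - 6*I)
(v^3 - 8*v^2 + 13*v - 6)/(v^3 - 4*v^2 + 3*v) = (v^2 - 7*v + 6)/(v*(v - 3))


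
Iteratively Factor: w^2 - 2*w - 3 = (w - 3)*(w + 1)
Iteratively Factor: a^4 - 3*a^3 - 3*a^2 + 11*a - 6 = (a - 1)*(a^3 - 2*a^2 - 5*a + 6) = (a - 3)*(a - 1)*(a^2 + a - 2) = (a - 3)*(a - 1)*(a + 2)*(a - 1)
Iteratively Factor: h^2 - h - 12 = (h - 4)*(h + 3)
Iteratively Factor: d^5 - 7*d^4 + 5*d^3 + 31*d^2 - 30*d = (d - 5)*(d^4 - 2*d^3 - 5*d^2 + 6*d) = (d - 5)*(d + 2)*(d^3 - 4*d^2 + 3*d) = (d - 5)*(d - 1)*(d + 2)*(d^2 - 3*d) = d*(d - 5)*(d - 1)*(d + 2)*(d - 3)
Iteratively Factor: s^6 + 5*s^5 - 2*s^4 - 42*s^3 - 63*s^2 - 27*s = (s)*(s^5 + 5*s^4 - 2*s^3 - 42*s^2 - 63*s - 27) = s*(s + 1)*(s^4 + 4*s^3 - 6*s^2 - 36*s - 27) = s*(s + 1)^2*(s^3 + 3*s^2 - 9*s - 27) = s*(s - 3)*(s + 1)^2*(s^2 + 6*s + 9) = s*(s - 3)*(s + 1)^2*(s + 3)*(s + 3)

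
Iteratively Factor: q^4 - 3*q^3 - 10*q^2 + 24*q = (q - 2)*(q^3 - q^2 - 12*q) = (q - 4)*(q - 2)*(q^2 + 3*q) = q*(q - 4)*(q - 2)*(q + 3)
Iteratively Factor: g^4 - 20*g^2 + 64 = (g + 2)*(g^3 - 2*g^2 - 16*g + 32) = (g + 2)*(g + 4)*(g^2 - 6*g + 8) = (g - 2)*(g + 2)*(g + 4)*(g - 4)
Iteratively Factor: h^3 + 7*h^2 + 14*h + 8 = (h + 4)*(h^2 + 3*h + 2) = (h + 1)*(h + 4)*(h + 2)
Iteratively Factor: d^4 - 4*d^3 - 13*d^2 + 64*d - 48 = (d - 1)*(d^3 - 3*d^2 - 16*d + 48) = (d - 4)*(d - 1)*(d^2 + d - 12) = (d - 4)*(d - 3)*(d - 1)*(d + 4)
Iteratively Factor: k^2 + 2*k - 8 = (k + 4)*(k - 2)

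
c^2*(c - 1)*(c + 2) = c^4 + c^3 - 2*c^2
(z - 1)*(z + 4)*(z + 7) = z^3 + 10*z^2 + 17*z - 28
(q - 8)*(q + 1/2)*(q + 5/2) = q^3 - 5*q^2 - 91*q/4 - 10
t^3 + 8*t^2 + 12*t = t*(t + 2)*(t + 6)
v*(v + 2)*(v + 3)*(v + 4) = v^4 + 9*v^3 + 26*v^2 + 24*v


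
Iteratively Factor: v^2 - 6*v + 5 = (v - 1)*(v - 5)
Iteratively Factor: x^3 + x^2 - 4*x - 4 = (x - 2)*(x^2 + 3*x + 2) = (x - 2)*(x + 2)*(x + 1)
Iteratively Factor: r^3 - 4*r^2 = (r)*(r^2 - 4*r) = r^2*(r - 4)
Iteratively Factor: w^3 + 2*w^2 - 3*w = (w - 1)*(w^2 + 3*w) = w*(w - 1)*(w + 3)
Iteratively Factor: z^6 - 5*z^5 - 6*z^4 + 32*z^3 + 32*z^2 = (z - 4)*(z^5 - z^4 - 10*z^3 - 8*z^2) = z*(z - 4)*(z^4 - z^3 - 10*z^2 - 8*z) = z*(z - 4)*(z + 1)*(z^3 - 2*z^2 - 8*z) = z^2*(z - 4)*(z + 1)*(z^2 - 2*z - 8) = z^2*(z - 4)^2*(z + 1)*(z + 2)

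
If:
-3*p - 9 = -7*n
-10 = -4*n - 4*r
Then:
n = 5/2 - r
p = 17/6 - 7*r/3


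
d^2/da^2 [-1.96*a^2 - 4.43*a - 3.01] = -3.92000000000000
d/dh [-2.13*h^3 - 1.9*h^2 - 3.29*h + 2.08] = -6.39*h^2 - 3.8*h - 3.29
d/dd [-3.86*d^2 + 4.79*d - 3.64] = 4.79 - 7.72*d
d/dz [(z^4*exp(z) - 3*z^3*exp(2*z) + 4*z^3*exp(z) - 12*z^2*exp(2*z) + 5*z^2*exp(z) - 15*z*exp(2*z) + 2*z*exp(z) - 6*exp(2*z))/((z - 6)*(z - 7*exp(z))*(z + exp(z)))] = ((z - 6)*(z - 7*exp(z))*(z + exp(z))*(z^4 - 6*z^3*exp(z) + 8*z^3 - 33*z^2*exp(z) + 17*z^2 - 54*z*exp(z) + 12*z - 27*exp(z) + 2) - (z - 6)*(z - 7*exp(z))*(exp(z) + 1)*(z^4 - 3*z^3*exp(z) + 4*z^3 - 12*z^2*exp(z) + 5*z^2 - 15*z*exp(z) + 2*z - 6*exp(z)) + (z - 6)*(z + exp(z))*(7*exp(z) - 1)*(z^4 - 3*z^3*exp(z) + 4*z^3 - 12*z^2*exp(z) + 5*z^2 - 15*z*exp(z) + 2*z - 6*exp(z)) + (z - 7*exp(z))*(z + exp(z))*(-z^4 + 3*z^3*exp(z) - 4*z^3 + 12*z^2*exp(z) - 5*z^2 + 15*z*exp(z) - 2*z + 6*exp(z)))*exp(z)/((z - 6)^2*(z - 7*exp(z))^2*(z + exp(z))^2)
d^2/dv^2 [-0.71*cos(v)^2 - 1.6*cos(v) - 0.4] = 1.6*cos(v) + 1.42*cos(2*v)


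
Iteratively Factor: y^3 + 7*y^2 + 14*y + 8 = (y + 1)*(y^2 + 6*y + 8) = (y + 1)*(y + 4)*(y + 2)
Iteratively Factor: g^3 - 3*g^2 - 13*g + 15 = (g + 3)*(g^2 - 6*g + 5) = (g - 5)*(g + 3)*(g - 1)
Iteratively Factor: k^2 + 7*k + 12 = (k + 4)*(k + 3)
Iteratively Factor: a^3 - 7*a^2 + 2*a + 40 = (a - 5)*(a^2 - 2*a - 8) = (a - 5)*(a + 2)*(a - 4)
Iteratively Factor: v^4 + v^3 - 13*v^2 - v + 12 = (v - 3)*(v^3 + 4*v^2 - v - 4) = (v - 3)*(v + 1)*(v^2 + 3*v - 4) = (v - 3)*(v + 1)*(v + 4)*(v - 1)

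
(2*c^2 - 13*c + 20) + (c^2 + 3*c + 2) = 3*c^2 - 10*c + 22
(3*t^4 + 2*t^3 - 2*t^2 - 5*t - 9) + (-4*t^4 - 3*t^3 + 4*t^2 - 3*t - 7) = -t^4 - t^3 + 2*t^2 - 8*t - 16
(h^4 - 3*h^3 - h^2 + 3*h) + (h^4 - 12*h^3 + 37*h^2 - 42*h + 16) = 2*h^4 - 15*h^3 + 36*h^2 - 39*h + 16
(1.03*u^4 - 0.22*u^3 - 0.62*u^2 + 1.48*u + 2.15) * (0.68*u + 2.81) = 0.7004*u^5 + 2.7447*u^4 - 1.0398*u^3 - 0.7358*u^2 + 5.6208*u + 6.0415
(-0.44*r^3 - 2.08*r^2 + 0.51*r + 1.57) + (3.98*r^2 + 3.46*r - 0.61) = -0.44*r^3 + 1.9*r^2 + 3.97*r + 0.96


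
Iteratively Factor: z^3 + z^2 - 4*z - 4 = (z + 1)*(z^2 - 4) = (z + 1)*(z + 2)*(z - 2)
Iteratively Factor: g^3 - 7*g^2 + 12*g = (g - 4)*(g^2 - 3*g) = (g - 4)*(g - 3)*(g)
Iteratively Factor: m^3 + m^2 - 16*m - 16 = (m + 4)*(m^2 - 3*m - 4) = (m + 1)*(m + 4)*(m - 4)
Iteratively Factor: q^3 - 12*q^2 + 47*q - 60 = (q - 4)*(q^2 - 8*q + 15) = (q - 4)*(q - 3)*(q - 5)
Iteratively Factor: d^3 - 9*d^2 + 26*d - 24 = (d - 3)*(d^2 - 6*d + 8) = (d - 4)*(d - 3)*(d - 2)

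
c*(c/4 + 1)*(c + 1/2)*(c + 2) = c^4/4 + 13*c^3/8 + 11*c^2/4 + c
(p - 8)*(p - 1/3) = p^2 - 25*p/3 + 8/3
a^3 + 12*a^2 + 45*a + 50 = (a + 2)*(a + 5)^2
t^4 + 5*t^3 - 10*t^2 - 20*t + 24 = (t - 2)*(t - 1)*(t + 2)*(t + 6)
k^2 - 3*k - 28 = (k - 7)*(k + 4)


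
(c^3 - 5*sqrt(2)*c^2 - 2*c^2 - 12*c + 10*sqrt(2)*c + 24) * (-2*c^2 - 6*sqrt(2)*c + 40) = -2*c^5 + 4*c^4 + 4*sqrt(2)*c^4 - 8*sqrt(2)*c^3 + 124*c^3 - 248*c^2 - 128*sqrt(2)*c^2 - 480*c + 256*sqrt(2)*c + 960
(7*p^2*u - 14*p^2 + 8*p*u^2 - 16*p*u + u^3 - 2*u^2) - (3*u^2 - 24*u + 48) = 7*p^2*u - 14*p^2 + 8*p*u^2 - 16*p*u + u^3 - 5*u^2 + 24*u - 48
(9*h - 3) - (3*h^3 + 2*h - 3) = -3*h^3 + 7*h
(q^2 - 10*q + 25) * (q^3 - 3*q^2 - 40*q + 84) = q^5 - 13*q^4 + 15*q^3 + 409*q^2 - 1840*q + 2100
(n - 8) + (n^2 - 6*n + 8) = n^2 - 5*n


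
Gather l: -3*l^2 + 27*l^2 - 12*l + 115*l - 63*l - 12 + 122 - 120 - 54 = 24*l^2 + 40*l - 64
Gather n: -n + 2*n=n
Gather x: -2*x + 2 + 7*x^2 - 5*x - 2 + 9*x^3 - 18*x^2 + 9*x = 9*x^3 - 11*x^2 + 2*x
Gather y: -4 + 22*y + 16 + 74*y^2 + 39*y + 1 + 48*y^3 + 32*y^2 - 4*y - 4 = 48*y^3 + 106*y^2 + 57*y + 9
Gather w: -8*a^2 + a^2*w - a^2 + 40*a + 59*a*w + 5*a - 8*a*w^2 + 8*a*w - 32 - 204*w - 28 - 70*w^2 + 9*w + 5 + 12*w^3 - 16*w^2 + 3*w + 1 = -9*a^2 + 45*a + 12*w^3 + w^2*(-8*a - 86) + w*(a^2 + 67*a - 192) - 54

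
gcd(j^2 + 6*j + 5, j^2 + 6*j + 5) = j^2 + 6*j + 5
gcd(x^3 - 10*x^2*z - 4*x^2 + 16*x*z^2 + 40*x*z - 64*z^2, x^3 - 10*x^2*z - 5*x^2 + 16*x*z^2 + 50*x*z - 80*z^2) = x^2 - 10*x*z + 16*z^2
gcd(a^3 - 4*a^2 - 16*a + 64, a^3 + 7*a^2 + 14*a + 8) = a + 4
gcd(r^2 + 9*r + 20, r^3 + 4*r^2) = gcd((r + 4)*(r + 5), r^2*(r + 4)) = r + 4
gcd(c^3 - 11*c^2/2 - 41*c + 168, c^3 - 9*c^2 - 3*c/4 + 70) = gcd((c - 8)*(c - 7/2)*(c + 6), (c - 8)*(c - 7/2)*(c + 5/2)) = c^2 - 23*c/2 + 28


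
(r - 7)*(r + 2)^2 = r^3 - 3*r^2 - 24*r - 28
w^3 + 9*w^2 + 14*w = w*(w + 2)*(w + 7)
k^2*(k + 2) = k^3 + 2*k^2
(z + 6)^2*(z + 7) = z^3 + 19*z^2 + 120*z + 252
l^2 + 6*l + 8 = (l + 2)*(l + 4)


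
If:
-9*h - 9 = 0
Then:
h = -1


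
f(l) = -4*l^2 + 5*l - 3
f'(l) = 5 - 8*l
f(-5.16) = -135.30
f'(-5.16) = 46.28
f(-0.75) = -9.00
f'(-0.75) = 11.00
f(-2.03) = -29.63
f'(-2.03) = 21.24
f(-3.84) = -81.18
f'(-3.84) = 35.72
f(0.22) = -2.09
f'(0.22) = 3.24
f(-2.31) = -35.89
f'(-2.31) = 23.48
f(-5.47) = -150.03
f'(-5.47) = 48.76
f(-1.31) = -16.41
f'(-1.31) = 15.48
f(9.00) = -282.00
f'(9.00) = -67.00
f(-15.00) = -978.00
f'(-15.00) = 125.00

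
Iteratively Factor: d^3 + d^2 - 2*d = (d)*(d^2 + d - 2) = d*(d + 2)*(d - 1)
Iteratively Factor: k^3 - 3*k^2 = (k)*(k^2 - 3*k) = k*(k - 3)*(k)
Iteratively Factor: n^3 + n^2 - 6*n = (n + 3)*(n^2 - 2*n) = n*(n + 3)*(n - 2)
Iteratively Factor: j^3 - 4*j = (j)*(j^2 - 4) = j*(j + 2)*(j - 2)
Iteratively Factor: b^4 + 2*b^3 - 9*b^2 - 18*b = (b - 3)*(b^3 + 5*b^2 + 6*b) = b*(b - 3)*(b^2 + 5*b + 6) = b*(b - 3)*(b + 2)*(b + 3)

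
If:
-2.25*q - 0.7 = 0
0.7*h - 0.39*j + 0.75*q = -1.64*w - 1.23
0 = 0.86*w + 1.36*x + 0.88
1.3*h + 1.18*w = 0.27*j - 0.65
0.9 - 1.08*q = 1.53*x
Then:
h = 0.17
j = -6.81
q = -0.31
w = -2.30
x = 0.81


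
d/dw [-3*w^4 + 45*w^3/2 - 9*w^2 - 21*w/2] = -12*w^3 + 135*w^2/2 - 18*w - 21/2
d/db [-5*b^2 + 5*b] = 5 - 10*b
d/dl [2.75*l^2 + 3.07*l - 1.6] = 5.5*l + 3.07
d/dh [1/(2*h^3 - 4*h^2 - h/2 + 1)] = 2*(-12*h^2 + 16*h + 1)/(4*h^3 - 8*h^2 - h + 2)^2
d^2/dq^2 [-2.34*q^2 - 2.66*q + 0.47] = -4.68000000000000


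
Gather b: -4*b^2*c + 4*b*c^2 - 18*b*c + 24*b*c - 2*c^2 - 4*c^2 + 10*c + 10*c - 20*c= -4*b^2*c + b*(4*c^2 + 6*c) - 6*c^2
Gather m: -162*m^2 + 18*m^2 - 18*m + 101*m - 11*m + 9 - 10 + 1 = -144*m^2 + 72*m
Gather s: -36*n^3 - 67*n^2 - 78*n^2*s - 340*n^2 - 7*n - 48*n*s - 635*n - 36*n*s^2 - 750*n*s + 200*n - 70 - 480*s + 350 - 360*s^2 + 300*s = -36*n^3 - 407*n^2 - 442*n + s^2*(-36*n - 360) + s*(-78*n^2 - 798*n - 180) + 280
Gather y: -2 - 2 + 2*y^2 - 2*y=2*y^2 - 2*y - 4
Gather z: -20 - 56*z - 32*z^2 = -32*z^2 - 56*z - 20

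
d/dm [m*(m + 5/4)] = 2*m + 5/4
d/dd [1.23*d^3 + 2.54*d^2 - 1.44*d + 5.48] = 3.69*d^2 + 5.08*d - 1.44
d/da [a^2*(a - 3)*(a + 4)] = a*(4*a^2 + 3*a - 24)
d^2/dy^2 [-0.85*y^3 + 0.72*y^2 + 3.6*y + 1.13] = 1.44 - 5.1*y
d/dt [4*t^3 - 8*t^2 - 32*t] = 12*t^2 - 16*t - 32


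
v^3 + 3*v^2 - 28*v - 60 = (v - 5)*(v + 2)*(v + 6)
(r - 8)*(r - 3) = r^2 - 11*r + 24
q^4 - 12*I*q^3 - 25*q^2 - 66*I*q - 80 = (q - 8*I)*(q - 5*I)*(q - I)*(q + 2*I)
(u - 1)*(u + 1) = u^2 - 1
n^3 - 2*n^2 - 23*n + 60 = (n - 4)*(n - 3)*(n + 5)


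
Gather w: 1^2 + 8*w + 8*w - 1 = 16*w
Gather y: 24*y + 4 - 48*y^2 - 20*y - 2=-48*y^2 + 4*y + 2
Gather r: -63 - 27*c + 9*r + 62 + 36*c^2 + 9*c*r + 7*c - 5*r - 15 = 36*c^2 - 20*c + r*(9*c + 4) - 16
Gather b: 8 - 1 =7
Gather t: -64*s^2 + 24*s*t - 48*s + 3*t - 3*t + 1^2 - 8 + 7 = -64*s^2 + 24*s*t - 48*s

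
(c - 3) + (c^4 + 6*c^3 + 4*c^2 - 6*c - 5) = c^4 + 6*c^3 + 4*c^2 - 5*c - 8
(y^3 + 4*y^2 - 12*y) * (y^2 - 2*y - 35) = y^5 + 2*y^4 - 55*y^3 - 116*y^2 + 420*y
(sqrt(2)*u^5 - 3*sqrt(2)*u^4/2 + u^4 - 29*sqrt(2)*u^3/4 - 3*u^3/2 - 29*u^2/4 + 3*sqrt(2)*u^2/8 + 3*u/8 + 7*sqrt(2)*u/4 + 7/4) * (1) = sqrt(2)*u^5 - 3*sqrt(2)*u^4/2 + u^4 - 29*sqrt(2)*u^3/4 - 3*u^3/2 - 29*u^2/4 + 3*sqrt(2)*u^2/8 + 3*u/8 + 7*sqrt(2)*u/4 + 7/4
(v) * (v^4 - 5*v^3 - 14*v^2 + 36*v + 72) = v^5 - 5*v^4 - 14*v^3 + 36*v^2 + 72*v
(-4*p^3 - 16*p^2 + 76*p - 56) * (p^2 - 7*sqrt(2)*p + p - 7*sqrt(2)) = -4*p^5 - 20*p^4 + 28*sqrt(2)*p^4 + 60*p^3 + 140*sqrt(2)*p^3 - 420*sqrt(2)*p^2 + 20*p^2 - 140*sqrt(2)*p - 56*p + 392*sqrt(2)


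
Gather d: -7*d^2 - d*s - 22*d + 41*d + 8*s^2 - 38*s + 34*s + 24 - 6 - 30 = -7*d^2 + d*(19 - s) + 8*s^2 - 4*s - 12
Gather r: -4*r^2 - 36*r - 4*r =-4*r^2 - 40*r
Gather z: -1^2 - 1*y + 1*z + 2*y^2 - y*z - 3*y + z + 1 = 2*y^2 - 4*y + z*(2 - y)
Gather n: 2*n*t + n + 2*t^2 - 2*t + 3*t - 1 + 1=n*(2*t + 1) + 2*t^2 + t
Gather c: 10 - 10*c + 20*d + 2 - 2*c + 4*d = -12*c + 24*d + 12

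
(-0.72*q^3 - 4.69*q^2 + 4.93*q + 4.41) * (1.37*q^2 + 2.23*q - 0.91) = -0.9864*q^5 - 8.0309*q^4 - 3.0494*q^3 + 21.3035*q^2 + 5.348*q - 4.0131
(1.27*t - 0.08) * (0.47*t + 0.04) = 0.5969*t^2 + 0.0132*t - 0.0032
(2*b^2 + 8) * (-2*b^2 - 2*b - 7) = -4*b^4 - 4*b^3 - 30*b^2 - 16*b - 56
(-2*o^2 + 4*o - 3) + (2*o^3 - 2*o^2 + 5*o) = 2*o^3 - 4*o^2 + 9*o - 3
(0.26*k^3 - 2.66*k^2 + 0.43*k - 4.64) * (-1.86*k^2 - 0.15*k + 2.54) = -0.4836*k^5 + 4.9086*k^4 + 0.2596*k^3 + 1.8095*k^2 + 1.7882*k - 11.7856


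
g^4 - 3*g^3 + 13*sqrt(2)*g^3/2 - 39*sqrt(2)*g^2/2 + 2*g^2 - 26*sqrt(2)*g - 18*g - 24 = (g - 4)*(g + 1)*(g + sqrt(2)/2)*(g + 6*sqrt(2))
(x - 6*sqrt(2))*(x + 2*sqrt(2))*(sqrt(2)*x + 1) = sqrt(2)*x^3 - 7*x^2 - 28*sqrt(2)*x - 24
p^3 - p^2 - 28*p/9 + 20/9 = (p - 2)*(p - 2/3)*(p + 5/3)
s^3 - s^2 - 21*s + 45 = (s - 3)^2*(s + 5)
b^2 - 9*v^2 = (b - 3*v)*(b + 3*v)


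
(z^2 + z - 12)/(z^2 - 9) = (z + 4)/(z + 3)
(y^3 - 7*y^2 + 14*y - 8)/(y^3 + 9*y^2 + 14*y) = (y^3 - 7*y^2 + 14*y - 8)/(y*(y^2 + 9*y + 14))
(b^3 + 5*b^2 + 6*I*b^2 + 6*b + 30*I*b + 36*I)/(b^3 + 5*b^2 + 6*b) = (b + 6*I)/b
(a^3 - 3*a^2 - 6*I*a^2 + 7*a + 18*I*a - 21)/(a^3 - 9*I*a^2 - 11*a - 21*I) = (a - 3)/(a - 3*I)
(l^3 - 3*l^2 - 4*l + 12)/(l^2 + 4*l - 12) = (l^2 - l - 6)/(l + 6)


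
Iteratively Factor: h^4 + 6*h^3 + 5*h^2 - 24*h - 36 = (h - 2)*(h^3 + 8*h^2 + 21*h + 18) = (h - 2)*(h + 2)*(h^2 + 6*h + 9) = (h - 2)*(h + 2)*(h + 3)*(h + 3)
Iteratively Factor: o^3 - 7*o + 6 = (o + 3)*(o^2 - 3*o + 2) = (o - 2)*(o + 3)*(o - 1)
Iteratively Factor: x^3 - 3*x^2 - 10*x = (x - 5)*(x^2 + 2*x) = (x - 5)*(x + 2)*(x)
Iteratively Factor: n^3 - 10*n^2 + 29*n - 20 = (n - 5)*(n^2 - 5*n + 4) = (n - 5)*(n - 1)*(n - 4)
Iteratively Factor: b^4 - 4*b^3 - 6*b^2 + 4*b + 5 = (b - 5)*(b^3 + b^2 - b - 1) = (b - 5)*(b - 1)*(b^2 + 2*b + 1) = (b - 5)*(b - 1)*(b + 1)*(b + 1)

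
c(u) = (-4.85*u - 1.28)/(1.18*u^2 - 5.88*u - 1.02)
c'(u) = (5.88 - 2.36*u)*(-4.85*u - 1.28)/(1.18*u^2 - 5.88*u - 1.02)^2 - 4.85/(1.18*u^2 - 5.88*u - 1.02) = (5.723*u^2 + 3.0208*u - 2.5794)/(1.3924*u^4 - 13.8768*u^3 + 32.1672*u^2 + 11.9952*u + 1.0404)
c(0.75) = 1.03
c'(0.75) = 0.13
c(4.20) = 4.42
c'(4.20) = 4.62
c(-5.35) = 0.38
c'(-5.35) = 0.04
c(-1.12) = 0.59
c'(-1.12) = 0.02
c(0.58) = 1.01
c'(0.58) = 0.07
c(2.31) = 1.50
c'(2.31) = 0.51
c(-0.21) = -0.98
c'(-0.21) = -41.59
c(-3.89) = 0.44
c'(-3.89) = 0.05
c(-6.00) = 0.36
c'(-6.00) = 0.03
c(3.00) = 1.97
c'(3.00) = 0.90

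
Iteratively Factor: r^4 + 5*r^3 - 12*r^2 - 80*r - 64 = (r + 4)*(r^3 + r^2 - 16*r - 16) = (r + 1)*(r + 4)*(r^2 - 16) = (r + 1)*(r + 4)^2*(r - 4)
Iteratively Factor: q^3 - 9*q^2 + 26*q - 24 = (q - 2)*(q^2 - 7*q + 12) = (q - 3)*(q - 2)*(q - 4)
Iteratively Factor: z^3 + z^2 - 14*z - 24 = (z + 3)*(z^2 - 2*z - 8) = (z + 2)*(z + 3)*(z - 4)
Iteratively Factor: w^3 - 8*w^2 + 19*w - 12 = (w - 3)*(w^2 - 5*w + 4) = (w - 4)*(w - 3)*(w - 1)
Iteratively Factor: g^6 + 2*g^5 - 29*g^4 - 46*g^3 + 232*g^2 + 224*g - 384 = (g - 1)*(g^5 + 3*g^4 - 26*g^3 - 72*g^2 + 160*g + 384) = (g - 3)*(g - 1)*(g^4 + 6*g^3 - 8*g^2 - 96*g - 128) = (g - 3)*(g - 1)*(g + 4)*(g^3 + 2*g^2 - 16*g - 32) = (g - 3)*(g - 1)*(g + 2)*(g + 4)*(g^2 - 16) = (g - 3)*(g - 1)*(g + 2)*(g + 4)^2*(g - 4)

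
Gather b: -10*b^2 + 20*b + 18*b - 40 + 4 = -10*b^2 + 38*b - 36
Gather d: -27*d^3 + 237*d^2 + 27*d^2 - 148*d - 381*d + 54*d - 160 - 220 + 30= -27*d^3 + 264*d^2 - 475*d - 350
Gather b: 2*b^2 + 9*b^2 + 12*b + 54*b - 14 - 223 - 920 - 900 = 11*b^2 + 66*b - 2057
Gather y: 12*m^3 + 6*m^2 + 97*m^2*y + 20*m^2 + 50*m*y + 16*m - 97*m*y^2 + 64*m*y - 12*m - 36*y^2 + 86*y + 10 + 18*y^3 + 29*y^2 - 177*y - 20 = 12*m^3 + 26*m^2 + 4*m + 18*y^3 + y^2*(-97*m - 7) + y*(97*m^2 + 114*m - 91) - 10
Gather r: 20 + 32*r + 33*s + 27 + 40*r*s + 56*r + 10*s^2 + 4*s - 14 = r*(40*s + 88) + 10*s^2 + 37*s + 33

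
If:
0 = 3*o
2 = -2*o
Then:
No Solution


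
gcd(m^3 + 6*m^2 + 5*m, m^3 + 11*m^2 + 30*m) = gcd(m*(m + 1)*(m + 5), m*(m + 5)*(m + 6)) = m^2 + 5*m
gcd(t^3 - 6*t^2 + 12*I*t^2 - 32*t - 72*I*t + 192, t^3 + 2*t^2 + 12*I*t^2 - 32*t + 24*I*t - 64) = t^2 + 12*I*t - 32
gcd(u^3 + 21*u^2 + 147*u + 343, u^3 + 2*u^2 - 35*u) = u + 7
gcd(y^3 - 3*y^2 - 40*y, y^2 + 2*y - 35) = 1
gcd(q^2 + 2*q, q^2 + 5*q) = q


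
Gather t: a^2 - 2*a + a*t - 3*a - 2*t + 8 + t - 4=a^2 - 5*a + t*(a - 1) + 4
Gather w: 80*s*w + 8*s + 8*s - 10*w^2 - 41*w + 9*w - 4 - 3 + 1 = 16*s - 10*w^2 + w*(80*s - 32) - 6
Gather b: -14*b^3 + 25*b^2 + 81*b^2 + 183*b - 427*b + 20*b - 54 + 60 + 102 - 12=-14*b^3 + 106*b^2 - 224*b + 96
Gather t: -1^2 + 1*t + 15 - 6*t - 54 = -5*t - 40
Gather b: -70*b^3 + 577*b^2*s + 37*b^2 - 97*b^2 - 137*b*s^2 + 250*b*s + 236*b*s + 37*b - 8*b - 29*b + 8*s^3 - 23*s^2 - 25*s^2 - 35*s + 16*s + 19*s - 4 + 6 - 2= -70*b^3 + b^2*(577*s - 60) + b*(-137*s^2 + 486*s) + 8*s^3 - 48*s^2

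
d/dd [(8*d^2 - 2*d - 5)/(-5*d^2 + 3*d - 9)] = (14*d^2 - 194*d + 33)/(25*d^4 - 30*d^3 + 99*d^2 - 54*d + 81)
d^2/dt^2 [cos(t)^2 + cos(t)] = -cos(t) - 2*cos(2*t)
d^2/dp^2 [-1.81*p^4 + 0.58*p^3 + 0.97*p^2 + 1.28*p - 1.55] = -21.72*p^2 + 3.48*p + 1.94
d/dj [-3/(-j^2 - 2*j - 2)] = 6*(-j - 1)/(j^2 + 2*j + 2)^2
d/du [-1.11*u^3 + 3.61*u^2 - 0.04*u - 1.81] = -3.33*u^2 + 7.22*u - 0.04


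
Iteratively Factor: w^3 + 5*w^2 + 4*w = (w)*(w^2 + 5*w + 4) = w*(w + 1)*(w + 4)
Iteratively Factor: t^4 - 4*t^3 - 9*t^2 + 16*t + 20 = (t + 2)*(t^3 - 6*t^2 + 3*t + 10) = (t - 2)*(t + 2)*(t^2 - 4*t - 5) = (t - 5)*(t - 2)*(t + 2)*(t + 1)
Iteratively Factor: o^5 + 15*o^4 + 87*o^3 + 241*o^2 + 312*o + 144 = (o + 4)*(o^4 + 11*o^3 + 43*o^2 + 69*o + 36) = (o + 4)^2*(o^3 + 7*o^2 + 15*o + 9) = (o + 1)*(o + 4)^2*(o^2 + 6*o + 9) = (o + 1)*(o + 3)*(o + 4)^2*(o + 3)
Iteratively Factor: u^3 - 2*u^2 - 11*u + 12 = (u + 3)*(u^2 - 5*u + 4) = (u - 4)*(u + 3)*(u - 1)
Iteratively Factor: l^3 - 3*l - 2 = (l + 1)*(l^2 - l - 2) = (l + 1)^2*(l - 2)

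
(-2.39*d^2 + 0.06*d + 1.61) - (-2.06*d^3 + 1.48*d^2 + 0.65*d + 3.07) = 2.06*d^3 - 3.87*d^2 - 0.59*d - 1.46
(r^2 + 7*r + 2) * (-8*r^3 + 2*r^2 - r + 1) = -8*r^5 - 54*r^4 - 3*r^3 - 2*r^2 + 5*r + 2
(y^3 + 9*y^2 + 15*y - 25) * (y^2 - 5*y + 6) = y^5 + 4*y^4 - 24*y^3 - 46*y^2 + 215*y - 150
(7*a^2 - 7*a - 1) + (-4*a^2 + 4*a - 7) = 3*a^2 - 3*a - 8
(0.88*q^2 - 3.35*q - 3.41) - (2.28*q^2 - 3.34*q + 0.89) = -1.4*q^2 - 0.0100000000000002*q - 4.3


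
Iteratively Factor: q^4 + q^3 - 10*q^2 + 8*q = (q - 2)*(q^3 + 3*q^2 - 4*q) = (q - 2)*(q - 1)*(q^2 + 4*q) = (q - 2)*(q - 1)*(q + 4)*(q)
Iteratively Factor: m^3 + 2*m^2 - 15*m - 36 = (m - 4)*(m^2 + 6*m + 9) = (m - 4)*(m + 3)*(m + 3)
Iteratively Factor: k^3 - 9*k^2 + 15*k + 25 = (k + 1)*(k^2 - 10*k + 25) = (k - 5)*(k + 1)*(k - 5)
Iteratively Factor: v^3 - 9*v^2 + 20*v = (v - 4)*(v^2 - 5*v) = (v - 5)*(v - 4)*(v)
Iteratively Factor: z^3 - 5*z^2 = (z - 5)*(z^2) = z*(z - 5)*(z)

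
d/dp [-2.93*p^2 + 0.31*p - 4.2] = 0.31 - 5.86*p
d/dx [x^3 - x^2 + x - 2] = 3*x^2 - 2*x + 1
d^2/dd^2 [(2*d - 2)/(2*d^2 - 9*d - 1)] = 4*((11 - 6*d)*(-2*d^2 + 9*d + 1) - (d - 1)*(4*d - 9)^2)/(-2*d^2 + 9*d + 1)^3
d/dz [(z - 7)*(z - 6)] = 2*z - 13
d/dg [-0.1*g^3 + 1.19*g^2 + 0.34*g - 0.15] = -0.3*g^2 + 2.38*g + 0.34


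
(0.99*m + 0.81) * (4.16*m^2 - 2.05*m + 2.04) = 4.1184*m^3 + 1.3401*m^2 + 0.3591*m + 1.6524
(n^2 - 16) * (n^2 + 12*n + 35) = n^4 + 12*n^3 + 19*n^2 - 192*n - 560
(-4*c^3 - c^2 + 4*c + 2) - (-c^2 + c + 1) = -4*c^3 + 3*c + 1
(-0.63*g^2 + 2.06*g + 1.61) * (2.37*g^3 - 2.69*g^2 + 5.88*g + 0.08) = -1.4931*g^5 + 6.5769*g^4 - 5.4301*g^3 + 7.7315*g^2 + 9.6316*g + 0.1288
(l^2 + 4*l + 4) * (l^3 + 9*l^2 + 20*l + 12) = l^5 + 13*l^4 + 60*l^3 + 128*l^2 + 128*l + 48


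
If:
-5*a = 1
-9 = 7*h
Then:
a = -1/5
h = -9/7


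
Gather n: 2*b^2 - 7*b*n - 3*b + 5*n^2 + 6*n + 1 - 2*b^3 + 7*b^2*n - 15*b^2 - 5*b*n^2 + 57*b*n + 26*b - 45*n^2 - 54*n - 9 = -2*b^3 - 13*b^2 + 23*b + n^2*(-5*b - 40) + n*(7*b^2 + 50*b - 48) - 8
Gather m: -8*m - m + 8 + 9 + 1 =18 - 9*m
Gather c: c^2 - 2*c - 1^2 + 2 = c^2 - 2*c + 1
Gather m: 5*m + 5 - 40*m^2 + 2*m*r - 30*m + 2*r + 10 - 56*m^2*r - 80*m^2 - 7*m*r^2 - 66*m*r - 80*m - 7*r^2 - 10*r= m^2*(-56*r - 120) + m*(-7*r^2 - 64*r - 105) - 7*r^2 - 8*r + 15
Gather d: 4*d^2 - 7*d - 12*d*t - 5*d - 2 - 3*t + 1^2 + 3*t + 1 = 4*d^2 + d*(-12*t - 12)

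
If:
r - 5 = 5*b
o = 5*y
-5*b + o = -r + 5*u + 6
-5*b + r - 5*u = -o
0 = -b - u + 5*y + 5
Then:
No Solution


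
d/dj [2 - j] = -1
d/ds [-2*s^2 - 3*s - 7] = -4*s - 3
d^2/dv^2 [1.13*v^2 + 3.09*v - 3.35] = 2.26000000000000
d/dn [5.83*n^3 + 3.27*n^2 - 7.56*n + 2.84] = 17.49*n^2 + 6.54*n - 7.56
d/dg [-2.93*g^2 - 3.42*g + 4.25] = -5.86*g - 3.42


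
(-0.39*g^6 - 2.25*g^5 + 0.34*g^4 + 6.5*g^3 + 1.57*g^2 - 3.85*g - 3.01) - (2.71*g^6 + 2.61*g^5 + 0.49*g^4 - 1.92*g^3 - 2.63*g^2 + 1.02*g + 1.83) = -3.1*g^6 - 4.86*g^5 - 0.15*g^4 + 8.42*g^3 + 4.2*g^2 - 4.87*g - 4.84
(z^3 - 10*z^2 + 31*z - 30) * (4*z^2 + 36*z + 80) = 4*z^5 - 4*z^4 - 156*z^3 + 196*z^2 + 1400*z - 2400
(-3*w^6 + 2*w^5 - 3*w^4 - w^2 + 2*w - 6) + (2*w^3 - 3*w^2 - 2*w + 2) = -3*w^6 + 2*w^5 - 3*w^4 + 2*w^3 - 4*w^2 - 4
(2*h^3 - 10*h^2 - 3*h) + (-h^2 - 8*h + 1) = 2*h^3 - 11*h^2 - 11*h + 1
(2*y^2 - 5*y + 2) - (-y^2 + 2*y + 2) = 3*y^2 - 7*y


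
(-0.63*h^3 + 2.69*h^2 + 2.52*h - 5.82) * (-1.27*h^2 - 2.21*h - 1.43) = 0.8001*h^5 - 2.024*h^4 - 8.2444*h^3 - 2.0245*h^2 + 9.2586*h + 8.3226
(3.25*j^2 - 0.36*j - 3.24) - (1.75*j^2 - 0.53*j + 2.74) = 1.5*j^2 + 0.17*j - 5.98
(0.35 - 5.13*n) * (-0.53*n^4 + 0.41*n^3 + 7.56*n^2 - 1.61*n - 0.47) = 2.7189*n^5 - 2.2888*n^4 - 38.6393*n^3 + 10.9053*n^2 + 1.8476*n - 0.1645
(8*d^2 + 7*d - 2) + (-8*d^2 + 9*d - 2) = 16*d - 4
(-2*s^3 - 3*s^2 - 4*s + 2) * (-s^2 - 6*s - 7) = 2*s^5 + 15*s^4 + 36*s^3 + 43*s^2 + 16*s - 14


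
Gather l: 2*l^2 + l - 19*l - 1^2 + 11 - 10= 2*l^2 - 18*l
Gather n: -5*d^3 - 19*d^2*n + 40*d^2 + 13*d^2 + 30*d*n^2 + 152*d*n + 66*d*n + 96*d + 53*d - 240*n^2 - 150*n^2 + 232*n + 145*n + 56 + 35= -5*d^3 + 53*d^2 + 149*d + n^2*(30*d - 390) + n*(-19*d^2 + 218*d + 377) + 91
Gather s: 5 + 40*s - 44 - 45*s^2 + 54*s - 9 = -45*s^2 + 94*s - 48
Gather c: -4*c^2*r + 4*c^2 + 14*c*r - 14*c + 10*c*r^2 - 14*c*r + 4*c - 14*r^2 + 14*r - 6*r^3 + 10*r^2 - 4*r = c^2*(4 - 4*r) + c*(10*r^2 - 10) - 6*r^3 - 4*r^2 + 10*r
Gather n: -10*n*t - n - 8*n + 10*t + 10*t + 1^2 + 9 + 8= n*(-10*t - 9) + 20*t + 18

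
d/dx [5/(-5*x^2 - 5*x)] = (2*x + 1)/(x^2*(x + 1)^2)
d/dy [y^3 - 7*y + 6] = 3*y^2 - 7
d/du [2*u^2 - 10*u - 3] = 4*u - 10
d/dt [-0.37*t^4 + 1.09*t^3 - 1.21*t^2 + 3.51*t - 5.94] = -1.48*t^3 + 3.27*t^2 - 2.42*t + 3.51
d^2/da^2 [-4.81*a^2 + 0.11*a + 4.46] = -9.62000000000000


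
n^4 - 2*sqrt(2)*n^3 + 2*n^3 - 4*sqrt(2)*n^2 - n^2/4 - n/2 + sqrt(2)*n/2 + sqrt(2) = (n - 1/2)*(n + 1/2)*(n + 2)*(n - 2*sqrt(2))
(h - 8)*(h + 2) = h^2 - 6*h - 16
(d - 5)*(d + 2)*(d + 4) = d^3 + d^2 - 22*d - 40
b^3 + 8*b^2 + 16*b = b*(b + 4)^2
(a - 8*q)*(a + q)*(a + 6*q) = a^3 - a^2*q - 50*a*q^2 - 48*q^3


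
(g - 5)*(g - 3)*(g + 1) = g^3 - 7*g^2 + 7*g + 15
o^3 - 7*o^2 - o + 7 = (o - 7)*(o - 1)*(o + 1)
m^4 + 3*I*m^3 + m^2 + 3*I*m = m*(m - I)*(m + I)*(m + 3*I)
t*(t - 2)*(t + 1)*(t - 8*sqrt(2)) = t^4 - 8*sqrt(2)*t^3 - t^3 - 2*t^2 + 8*sqrt(2)*t^2 + 16*sqrt(2)*t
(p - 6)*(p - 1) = p^2 - 7*p + 6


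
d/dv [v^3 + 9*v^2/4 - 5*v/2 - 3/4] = 3*v^2 + 9*v/2 - 5/2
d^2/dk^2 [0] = 0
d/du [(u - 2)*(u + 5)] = 2*u + 3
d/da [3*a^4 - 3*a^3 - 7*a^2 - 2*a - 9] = 12*a^3 - 9*a^2 - 14*a - 2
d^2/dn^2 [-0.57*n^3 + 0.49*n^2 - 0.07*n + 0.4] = 0.98 - 3.42*n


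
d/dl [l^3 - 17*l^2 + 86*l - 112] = 3*l^2 - 34*l + 86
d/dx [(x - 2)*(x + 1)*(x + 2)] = 3*x^2 + 2*x - 4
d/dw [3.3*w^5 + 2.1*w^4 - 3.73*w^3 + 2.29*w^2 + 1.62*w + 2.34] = 16.5*w^4 + 8.4*w^3 - 11.19*w^2 + 4.58*w + 1.62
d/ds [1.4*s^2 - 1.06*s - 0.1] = 2.8*s - 1.06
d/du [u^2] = 2*u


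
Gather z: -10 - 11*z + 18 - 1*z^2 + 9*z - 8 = -z^2 - 2*z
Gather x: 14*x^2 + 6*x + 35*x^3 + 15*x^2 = 35*x^3 + 29*x^2 + 6*x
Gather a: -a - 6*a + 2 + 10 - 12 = -7*a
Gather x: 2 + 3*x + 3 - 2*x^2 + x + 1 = -2*x^2 + 4*x + 6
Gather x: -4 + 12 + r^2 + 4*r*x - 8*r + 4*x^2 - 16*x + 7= r^2 - 8*r + 4*x^2 + x*(4*r - 16) + 15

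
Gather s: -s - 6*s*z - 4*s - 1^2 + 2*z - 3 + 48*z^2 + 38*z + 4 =s*(-6*z - 5) + 48*z^2 + 40*z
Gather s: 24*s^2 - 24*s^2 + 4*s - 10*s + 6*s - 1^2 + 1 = 0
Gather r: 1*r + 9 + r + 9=2*r + 18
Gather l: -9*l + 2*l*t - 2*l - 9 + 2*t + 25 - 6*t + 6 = l*(2*t - 11) - 4*t + 22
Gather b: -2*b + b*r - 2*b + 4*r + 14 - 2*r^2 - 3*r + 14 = b*(r - 4) - 2*r^2 + r + 28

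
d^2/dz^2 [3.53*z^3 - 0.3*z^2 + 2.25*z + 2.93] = 21.18*z - 0.6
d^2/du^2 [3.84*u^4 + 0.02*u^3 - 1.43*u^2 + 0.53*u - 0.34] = 46.08*u^2 + 0.12*u - 2.86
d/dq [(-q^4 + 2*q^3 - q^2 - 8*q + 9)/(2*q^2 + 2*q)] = (-2*q^5 - q^4 + 4*q^3 + 7*q^2 - 18*q - 9)/(2*q^2*(q^2 + 2*q + 1))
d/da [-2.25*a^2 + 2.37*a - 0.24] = 2.37 - 4.5*a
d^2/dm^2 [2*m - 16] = 0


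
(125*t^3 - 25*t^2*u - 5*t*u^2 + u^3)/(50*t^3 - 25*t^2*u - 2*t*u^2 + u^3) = (5*t - u)/(2*t - u)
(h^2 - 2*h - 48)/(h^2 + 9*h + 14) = (h^2 - 2*h - 48)/(h^2 + 9*h + 14)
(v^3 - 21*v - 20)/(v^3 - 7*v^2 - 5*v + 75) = (v^2 + 5*v + 4)/(v^2 - 2*v - 15)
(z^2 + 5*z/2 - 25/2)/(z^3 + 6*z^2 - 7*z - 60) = (z - 5/2)/(z^2 + z - 12)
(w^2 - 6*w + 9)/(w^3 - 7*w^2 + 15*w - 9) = 1/(w - 1)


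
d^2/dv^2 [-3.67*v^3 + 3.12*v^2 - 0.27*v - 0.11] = 6.24 - 22.02*v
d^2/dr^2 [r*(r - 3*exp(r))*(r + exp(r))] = -2*r^2*exp(r) - 12*r*exp(2*r) - 8*r*exp(r) + 6*r - 12*exp(2*r) - 4*exp(r)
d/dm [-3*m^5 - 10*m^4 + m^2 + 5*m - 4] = -15*m^4 - 40*m^3 + 2*m + 5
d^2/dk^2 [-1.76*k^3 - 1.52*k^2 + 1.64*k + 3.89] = -10.56*k - 3.04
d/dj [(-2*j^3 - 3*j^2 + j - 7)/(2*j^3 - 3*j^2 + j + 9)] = 4*(3*j^4 - 2*j^3 - 3*j^2 - 24*j + 4)/(4*j^6 - 12*j^5 + 13*j^4 + 30*j^3 - 53*j^2 + 18*j + 81)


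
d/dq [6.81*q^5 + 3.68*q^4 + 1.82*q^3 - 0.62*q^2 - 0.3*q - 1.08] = 34.05*q^4 + 14.72*q^3 + 5.46*q^2 - 1.24*q - 0.3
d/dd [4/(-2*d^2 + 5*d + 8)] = 4*(4*d - 5)/(-2*d^2 + 5*d + 8)^2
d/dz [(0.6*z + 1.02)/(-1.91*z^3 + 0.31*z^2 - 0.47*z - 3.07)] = (2.292*z^3 + 5.6586*z^2 - 0.6324*z - 1.3626)/(3.6481*z^6 - 1.1842*z^5 + 1.8915*z^4 + 11.436*z^3 - 1.6825*z^2 + 2.8858*z + 9.4249)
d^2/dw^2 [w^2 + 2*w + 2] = 2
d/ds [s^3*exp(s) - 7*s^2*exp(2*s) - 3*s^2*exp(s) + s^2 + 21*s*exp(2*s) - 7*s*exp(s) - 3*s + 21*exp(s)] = s^3*exp(s) - 14*s^2*exp(2*s) + 28*s*exp(2*s) - 13*s*exp(s) + 2*s + 21*exp(2*s) + 14*exp(s) - 3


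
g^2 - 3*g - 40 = (g - 8)*(g + 5)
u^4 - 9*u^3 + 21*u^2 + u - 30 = (u - 5)*(u - 3)*(u - 2)*(u + 1)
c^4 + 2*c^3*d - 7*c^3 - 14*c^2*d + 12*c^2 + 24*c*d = c*(c - 4)*(c - 3)*(c + 2*d)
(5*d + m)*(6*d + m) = 30*d^2 + 11*d*m + m^2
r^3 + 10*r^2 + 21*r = r*(r + 3)*(r + 7)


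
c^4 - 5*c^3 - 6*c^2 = c^2*(c - 6)*(c + 1)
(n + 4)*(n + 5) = n^2 + 9*n + 20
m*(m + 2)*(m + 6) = m^3 + 8*m^2 + 12*m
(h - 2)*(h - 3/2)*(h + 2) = h^3 - 3*h^2/2 - 4*h + 6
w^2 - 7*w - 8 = (w - 8)*(w + 1)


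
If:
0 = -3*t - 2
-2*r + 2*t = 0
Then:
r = -2/3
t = -2/3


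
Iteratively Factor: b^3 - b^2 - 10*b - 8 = (b + 2)*(b^2 - 3*b - 4) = (b + 1)*(b + 2)*(b - 4)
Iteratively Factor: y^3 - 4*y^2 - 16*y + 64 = (y - 4)*(y^2 - 16) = (y - 4)^2*(y + 4)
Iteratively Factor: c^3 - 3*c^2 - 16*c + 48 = (c + 4)*(c^2 - 7*c + 12) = (c - 3)*(c + 4)*(c - 4)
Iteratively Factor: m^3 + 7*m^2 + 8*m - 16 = (m + 4)*(m^2 + 3*m - 4) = (m - 1)*(m + 4)*(m + 4)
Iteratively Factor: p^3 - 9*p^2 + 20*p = (p - 5)*(p^2 - 4*p) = p*(p - 5)*(p - 4)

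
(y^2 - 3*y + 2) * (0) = 0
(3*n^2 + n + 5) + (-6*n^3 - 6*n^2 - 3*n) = -6*n^3 - 3*n^2 - 2*n + 5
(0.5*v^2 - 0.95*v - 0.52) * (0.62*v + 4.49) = 0.31*v^3 + 1.656*v^2 - 4.5879*v - 2.3348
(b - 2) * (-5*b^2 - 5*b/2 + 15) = -5*b^3 + 15*b^2/2 + 20*b - 30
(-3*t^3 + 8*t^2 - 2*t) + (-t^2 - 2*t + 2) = -3*t^3 + 7*t^2 - 4*t + 2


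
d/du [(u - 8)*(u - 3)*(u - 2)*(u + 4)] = 4*u^3 - 27*u^2 - 12*u + 136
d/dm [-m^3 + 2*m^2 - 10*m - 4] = -3*m^2 + 4*m - 10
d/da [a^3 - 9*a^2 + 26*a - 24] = 3*a^2 - 18*a + 26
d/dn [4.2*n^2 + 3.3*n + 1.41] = 8.4*n + 3.3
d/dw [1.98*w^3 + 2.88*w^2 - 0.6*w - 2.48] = 5.94*w^2 + 5.76*w - 0.6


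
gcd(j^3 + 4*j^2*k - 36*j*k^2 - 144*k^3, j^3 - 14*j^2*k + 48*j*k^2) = j - 6*k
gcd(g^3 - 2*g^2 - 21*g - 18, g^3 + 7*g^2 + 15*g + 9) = g^2 + 4*g + 3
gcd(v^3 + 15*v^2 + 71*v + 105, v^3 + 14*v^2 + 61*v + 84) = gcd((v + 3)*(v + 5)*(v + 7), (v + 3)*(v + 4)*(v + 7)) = v^2 + 10*v + 21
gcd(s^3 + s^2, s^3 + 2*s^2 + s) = s^2 + s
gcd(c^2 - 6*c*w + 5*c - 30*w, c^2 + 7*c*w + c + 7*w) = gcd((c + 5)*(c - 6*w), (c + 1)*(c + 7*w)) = 1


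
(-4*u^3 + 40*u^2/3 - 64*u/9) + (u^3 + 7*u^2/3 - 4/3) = -3*u^3 + 47*u^2/3 - 64*u/9 - 4/3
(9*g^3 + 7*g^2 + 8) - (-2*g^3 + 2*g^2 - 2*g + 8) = 11*g^3 + 5*g^2 + 2*g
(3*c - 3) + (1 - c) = 2*c - 2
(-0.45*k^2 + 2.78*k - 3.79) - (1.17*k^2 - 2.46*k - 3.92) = -1.62*k^2 + 5.24*k + 0.13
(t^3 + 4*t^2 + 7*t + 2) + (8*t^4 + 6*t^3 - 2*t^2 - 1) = 8*t^4 + 7*t^3 + 2*t^2 + 7*t + 1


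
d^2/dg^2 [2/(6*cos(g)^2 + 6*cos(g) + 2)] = 3*(-12*sin(g)^4 + 5*sin(g)^2 + 49*cos(g)/4 - 9*cos(3*g)/4 + 11)/(-3*sin(g)^2 + 3*cos(g) + 4)^3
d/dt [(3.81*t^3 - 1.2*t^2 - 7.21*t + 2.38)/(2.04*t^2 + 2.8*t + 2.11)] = (7.7724*t^4 + 21.336*t^3 + 35.4657*t^2 - 14.7744*t - 21.8771)/(4.1616*t^4 + 11.424*t^3 + 16.4488*t^2 + 11.816*t + 4.4521)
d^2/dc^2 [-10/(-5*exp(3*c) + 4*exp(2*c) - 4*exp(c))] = 10*((-45*exp(2*c) + 16*exp(c) - 4)*(5*exp(2*c) - 4*exp(c) + 4) + 2*(15*exp(2*c) - 8*exp(c) + 4)^2)*exp(-c)/(5*exp(2*c) - 4*exp(c) + 4)^3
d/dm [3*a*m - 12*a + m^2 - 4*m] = 3*a + 2*m - 4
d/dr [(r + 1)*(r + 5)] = 2*r + 6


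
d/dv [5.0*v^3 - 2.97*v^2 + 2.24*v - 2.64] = 15.0*v^2 - 5.94*v + 2.24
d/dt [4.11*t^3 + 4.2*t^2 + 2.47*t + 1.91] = 12.33*t^2 + 8.4*t + 2.47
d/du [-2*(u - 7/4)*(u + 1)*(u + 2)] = -6*u^2 - 5*u + 13/2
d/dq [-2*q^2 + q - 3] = 1 - 4*q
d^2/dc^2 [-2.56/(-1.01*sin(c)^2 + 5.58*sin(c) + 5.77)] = (10.445824*sin(c)^4 - 43.282944*sin(c)^3 + 123.716096*sin(c)^2 + 4.142592*sin(c) - 189.256192)/(-1.01*sin(c)^2 + 5.58*sin(c) + 5.77)^3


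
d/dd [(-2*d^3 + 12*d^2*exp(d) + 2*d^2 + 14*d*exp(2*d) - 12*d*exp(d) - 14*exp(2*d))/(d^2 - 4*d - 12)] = 2*(2*(d - 2)*(d^3 - 6*d^2*exp(d) - d^2 - 7*d*exp(2*d) + 6*d*exp(d) + 7*exp(2*d)) + (-d^2 + 4*d + 12)*(-6*d^2*exp(d) + 3*d^2 - 14*d*exp(2*d) - 6*d*exp(d) - 2*d + 7*exp(2*d) + 6*exp(d)))/(-d^2 + 4*d + 12)^2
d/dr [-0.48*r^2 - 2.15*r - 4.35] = -0.96*r - 2.15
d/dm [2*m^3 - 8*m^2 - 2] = 2*m*(3*m - 8)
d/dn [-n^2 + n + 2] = 1 - 2*n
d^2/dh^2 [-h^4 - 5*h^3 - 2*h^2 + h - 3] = -12*h^2 - 30*h - 4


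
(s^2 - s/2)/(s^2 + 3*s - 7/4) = 2*s/(2*s + 7)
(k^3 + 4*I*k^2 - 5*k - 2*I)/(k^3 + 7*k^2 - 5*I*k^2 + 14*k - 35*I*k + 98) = (k^2 + 2*I*k - 1)/(k^2 + 7*k*(1 - I) - 49*I)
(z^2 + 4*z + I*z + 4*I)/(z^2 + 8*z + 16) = (z + I)/(z + 4)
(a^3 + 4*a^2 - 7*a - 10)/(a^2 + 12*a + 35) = (a^2 - a - 2)/(a + 7)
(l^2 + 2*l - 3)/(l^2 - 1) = (l + 3)/(l + 1)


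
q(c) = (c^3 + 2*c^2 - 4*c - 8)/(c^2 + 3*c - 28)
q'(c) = (-2*c - 3)*(c^3 + 2*c^2 - 4*c - 8)/(c^2 + 3*c - 28)^2 + (3*c^2 + 4*c - 4)/(c^2 + 3*c - 28) = (c^4 + 6*c^3 - 74*c^2 - 96*c + 136)/(c^4 + 6*c^3 - 47*c^2 - 168*c + 784)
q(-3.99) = 0.99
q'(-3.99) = -1.36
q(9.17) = 10.70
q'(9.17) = 0.68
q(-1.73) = 0.01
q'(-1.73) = 0.06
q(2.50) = -0.71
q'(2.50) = -2.14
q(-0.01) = 0.28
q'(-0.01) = 0.17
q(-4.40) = 1.69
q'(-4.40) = -2.12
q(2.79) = -1.53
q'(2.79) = -3.68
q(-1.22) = 0.06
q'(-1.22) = 0.15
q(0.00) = 0.29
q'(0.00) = 0.17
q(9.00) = 10.59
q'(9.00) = 0.66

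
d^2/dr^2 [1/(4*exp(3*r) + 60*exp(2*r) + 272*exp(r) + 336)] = (2*(3*exp(2*r) + 30*exp(r) + 68)^2*exp(r) - (9*exp(2*r) + 60*exp(r) + 68)*(exp(3*r) + 15*exp(2*r) + 68*exp(r) + 84))*exp(r)/(4*(exp(3*r) + 15*exp(2*r) + 68*exp(r) + 84)^3)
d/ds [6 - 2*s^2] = -4*s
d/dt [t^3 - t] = 3*t^2 - 1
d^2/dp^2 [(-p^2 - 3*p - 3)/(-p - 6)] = 42/(p^3 + 18*p^2 + 108*p + 216)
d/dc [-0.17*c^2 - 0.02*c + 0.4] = -0.34*c - 0.02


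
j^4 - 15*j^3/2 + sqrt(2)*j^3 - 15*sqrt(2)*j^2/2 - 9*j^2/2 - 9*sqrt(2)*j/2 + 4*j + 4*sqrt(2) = (j - 8)*(j - 1/2)*(j + 1)*(j + sqrt(2))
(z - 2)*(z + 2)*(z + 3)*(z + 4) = z^4 + 7*z^3 + 8*z^2 - 28*z - 48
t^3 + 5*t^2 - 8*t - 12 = (t - 2)*(t + 1)*(t + 6)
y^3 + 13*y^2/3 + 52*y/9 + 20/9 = (y + 2/3)*(y + 5/3)*(y + 2)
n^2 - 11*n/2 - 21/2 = (n - 7)*(n + 3/2)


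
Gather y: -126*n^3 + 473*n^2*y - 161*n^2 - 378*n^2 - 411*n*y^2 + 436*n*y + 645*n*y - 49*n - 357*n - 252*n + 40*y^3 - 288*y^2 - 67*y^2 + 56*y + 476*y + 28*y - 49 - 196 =-126*n^3 - 539*n^2 - 658*n + 40*y^3 + y^2*(-411*n - 355) + y*(473*n^2 + 1081*n + 560) - 245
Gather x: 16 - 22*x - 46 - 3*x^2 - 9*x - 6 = -3*x^2 - 31*x - 36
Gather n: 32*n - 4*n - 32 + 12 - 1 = 28*n - 21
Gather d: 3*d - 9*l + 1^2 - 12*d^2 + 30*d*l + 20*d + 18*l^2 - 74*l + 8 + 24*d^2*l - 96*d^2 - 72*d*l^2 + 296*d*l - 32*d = d^2*(24*l - 108) + d*(-72*l^2 + 326*l - 9) + 18*l^2 - 83*l + 9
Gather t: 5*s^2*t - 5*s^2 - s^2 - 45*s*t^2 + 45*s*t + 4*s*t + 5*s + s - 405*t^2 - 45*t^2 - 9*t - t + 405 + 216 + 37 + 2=-6*s^2 + 6*s + t^2*(-45*s - 450) + t*(5*s^2 + 49*s - 10) + 660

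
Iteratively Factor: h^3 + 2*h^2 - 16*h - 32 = (h + 4)*(h^2 - 2*h - 8) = (h + 2)*(h + 4)*(h - 4)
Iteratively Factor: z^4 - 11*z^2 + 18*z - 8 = (z - 1)*(z^3 + z^2 - 10*z + 8) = (z - 1)^2*(z^2 + 2*z - 8) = (z - 1)^2*(z + 4)*(z - 2)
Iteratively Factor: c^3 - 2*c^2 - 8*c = (c)*(c^2 - 2*c - 8) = c*(c + 2)*(c - 4)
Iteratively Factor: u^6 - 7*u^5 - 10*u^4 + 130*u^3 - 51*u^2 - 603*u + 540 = (u - 1)*(u^5 - 6*u^4 - 16*u^3 + 114*u^2 + 63*u - 540) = (u - 4)*(u - 1)*(u^4 - 2*u^3 - 24*u^2 + 18*u + 135) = (u - 4)*(u - 3)*(u - 1)*(u^3 + u^2 - 21*u - 45) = (u - 4)*(u - 3)*(u - 1)*(u + 3)*(u^2 - 2*u - 15) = (u - 4)*(u - 3)*(u - 1)*(u + 3)^2*(u - 5)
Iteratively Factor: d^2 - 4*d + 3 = (d - 3)*(d - 1)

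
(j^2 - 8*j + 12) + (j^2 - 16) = 2*j^2 - 8*j - 4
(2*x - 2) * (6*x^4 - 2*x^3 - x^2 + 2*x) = 12*x^5 - 16*x^4 + 2*x^3 + 6*x^2 - 4*x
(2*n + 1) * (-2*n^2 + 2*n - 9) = -4*n^3 + 2*n^2 - 16*n - 9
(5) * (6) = 30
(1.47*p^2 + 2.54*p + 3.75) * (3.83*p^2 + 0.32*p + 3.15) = 5.6301*p^4 + 10.1986*p^3 + 19.8058*p^2 + 9.201*p + 11.8125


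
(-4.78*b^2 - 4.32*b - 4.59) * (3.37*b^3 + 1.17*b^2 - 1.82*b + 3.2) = -16.1086*b^5 - 20.151*b^4 - 11.8231*b^3 - 12.8039*b^2 - 5.4702*b - 14.688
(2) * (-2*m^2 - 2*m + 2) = -4*m^2 - 4*m + 4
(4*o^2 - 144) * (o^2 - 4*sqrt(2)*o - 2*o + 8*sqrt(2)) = 4*o^4 - 16*sqrt(2)*o^3 - 8*o^3 - 144*o^2 + 32*sqrt(2)*o^2 + 288*o + 576*sqrt(2)*o - 1152*sqrt(2)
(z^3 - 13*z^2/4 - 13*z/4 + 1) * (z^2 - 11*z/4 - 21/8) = z^5 - 6*z^4 + 49*z^3/16 + 591*z^2/32 + 185*z/32 - 21/8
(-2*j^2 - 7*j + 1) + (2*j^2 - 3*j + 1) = 2 - 10*j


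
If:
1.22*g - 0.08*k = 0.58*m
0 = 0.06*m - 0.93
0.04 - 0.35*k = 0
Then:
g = 7.38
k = 0.11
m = 15.50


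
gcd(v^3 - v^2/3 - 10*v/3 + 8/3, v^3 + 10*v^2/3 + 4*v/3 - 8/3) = v + 2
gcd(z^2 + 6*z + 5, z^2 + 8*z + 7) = z + 1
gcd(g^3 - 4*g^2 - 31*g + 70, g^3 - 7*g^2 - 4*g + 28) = g^2 - 9*g + 14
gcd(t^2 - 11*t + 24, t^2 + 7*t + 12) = 1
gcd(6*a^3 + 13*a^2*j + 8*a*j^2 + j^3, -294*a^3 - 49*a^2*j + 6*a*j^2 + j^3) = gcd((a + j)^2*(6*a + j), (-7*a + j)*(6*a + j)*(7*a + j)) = 6*a + j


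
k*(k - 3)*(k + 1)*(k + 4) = k^4 + 2*k^3 - 11*k^2 - 12*k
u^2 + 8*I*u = u*(u + 8*I)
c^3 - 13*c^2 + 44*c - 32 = (c - 8)*(c - 4)*(c - 1)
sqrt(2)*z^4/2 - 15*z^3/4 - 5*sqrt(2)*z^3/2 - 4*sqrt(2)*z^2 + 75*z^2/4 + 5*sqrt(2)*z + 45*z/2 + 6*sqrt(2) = (z/2 + 1/2)*(z - 6)*(z - 4*sqrt(2))*(sqrt(2)*z + 1/2)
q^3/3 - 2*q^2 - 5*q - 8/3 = (q/3 + 1/3)*(q - 8)*(q + 1)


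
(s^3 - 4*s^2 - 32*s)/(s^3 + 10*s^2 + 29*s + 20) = s*(s - 8)/(s^2 + 6*s + 5)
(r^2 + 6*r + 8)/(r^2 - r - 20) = (r + 2)/(r - 5)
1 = 1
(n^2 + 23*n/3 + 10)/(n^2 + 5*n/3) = (n + 6)/n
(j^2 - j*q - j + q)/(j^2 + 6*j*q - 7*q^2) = (j - 1)/(j + 7*q)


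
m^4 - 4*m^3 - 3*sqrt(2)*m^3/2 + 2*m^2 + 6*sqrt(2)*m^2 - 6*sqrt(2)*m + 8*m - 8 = (m - 2)^2*(m - 2*sqrt(2))*(m + sqrt(2)/2)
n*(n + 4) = n^2 + 4*n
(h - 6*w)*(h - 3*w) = h^2 - 9*h*w + 18*w^2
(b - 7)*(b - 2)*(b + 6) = b^3 - 3*b^2 - 40*b + 84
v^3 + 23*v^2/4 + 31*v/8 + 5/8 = (v + 1/4)*(v + 1/2)*(v + 5)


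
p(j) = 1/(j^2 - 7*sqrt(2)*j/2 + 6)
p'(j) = (-2*j + 7*sqrt(2)/2)/(j^2 - 7*sqrt(2)*j/2 + 6)^2 = 2*(-4*j + 7*sqrt(2))/(2*j^2 - 7*sqrt(2)*j + 12)^2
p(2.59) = -8.95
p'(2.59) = -18.44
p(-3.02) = 0.03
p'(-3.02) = 0.01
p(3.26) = 2.03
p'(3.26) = -6.50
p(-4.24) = 0.02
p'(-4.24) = 0.01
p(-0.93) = 0.09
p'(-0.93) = 0.05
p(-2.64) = 0.04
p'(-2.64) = 0.02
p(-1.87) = 0.05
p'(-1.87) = 0.02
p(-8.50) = 0.01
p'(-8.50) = 0.00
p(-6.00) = 0.01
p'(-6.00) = 0.00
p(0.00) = 0.17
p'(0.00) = 0.14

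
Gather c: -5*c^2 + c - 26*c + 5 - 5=-5*c^2 - 25*c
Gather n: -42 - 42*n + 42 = -42*n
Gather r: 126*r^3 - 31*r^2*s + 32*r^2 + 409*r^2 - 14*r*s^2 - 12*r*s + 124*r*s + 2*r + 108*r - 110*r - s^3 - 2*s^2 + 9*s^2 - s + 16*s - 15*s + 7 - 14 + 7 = 126*r^3 + r^2*(441 - 31*s) + r*(-14*s^2 + 112*s) - s^3 + 7*s^2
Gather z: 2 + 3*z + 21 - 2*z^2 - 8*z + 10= -2*z^2 - 5*z + 33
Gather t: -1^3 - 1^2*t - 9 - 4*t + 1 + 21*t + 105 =16*t + 96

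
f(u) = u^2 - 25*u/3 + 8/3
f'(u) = 2*u - 25/3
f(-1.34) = 15.63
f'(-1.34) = -11.01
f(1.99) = -9.96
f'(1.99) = -4.35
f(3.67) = -14.45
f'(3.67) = -0.99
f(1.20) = -5.89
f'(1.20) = -5.93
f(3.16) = -13.68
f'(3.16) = -2.01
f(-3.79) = 48.61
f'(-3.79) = -15.91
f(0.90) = -4.02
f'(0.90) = -6.53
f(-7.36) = 118.17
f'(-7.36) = -23.05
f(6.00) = -11.33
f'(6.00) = 3.67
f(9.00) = 8.67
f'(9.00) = 9.67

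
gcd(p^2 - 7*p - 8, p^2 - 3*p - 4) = p + 1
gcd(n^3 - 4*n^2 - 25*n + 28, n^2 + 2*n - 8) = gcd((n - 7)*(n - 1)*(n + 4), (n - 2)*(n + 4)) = n + 4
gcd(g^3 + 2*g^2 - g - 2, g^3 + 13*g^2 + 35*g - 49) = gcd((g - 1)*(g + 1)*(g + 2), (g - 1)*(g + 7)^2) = g - 1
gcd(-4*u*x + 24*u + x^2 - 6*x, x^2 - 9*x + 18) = x - 6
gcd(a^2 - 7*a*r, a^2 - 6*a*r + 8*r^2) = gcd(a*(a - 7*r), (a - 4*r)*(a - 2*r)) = 1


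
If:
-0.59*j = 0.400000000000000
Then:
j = -0.68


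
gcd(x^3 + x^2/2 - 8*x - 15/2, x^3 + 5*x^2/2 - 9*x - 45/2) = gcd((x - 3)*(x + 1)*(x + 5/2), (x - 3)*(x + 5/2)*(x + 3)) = x^2 - x/2 - 15/2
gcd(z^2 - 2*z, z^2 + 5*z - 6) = 1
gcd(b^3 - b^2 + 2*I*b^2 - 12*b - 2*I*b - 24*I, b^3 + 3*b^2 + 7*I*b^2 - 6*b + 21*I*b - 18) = b + 3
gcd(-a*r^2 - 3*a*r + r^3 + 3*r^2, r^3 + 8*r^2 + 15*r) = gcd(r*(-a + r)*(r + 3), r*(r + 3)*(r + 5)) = r^2 + 3*r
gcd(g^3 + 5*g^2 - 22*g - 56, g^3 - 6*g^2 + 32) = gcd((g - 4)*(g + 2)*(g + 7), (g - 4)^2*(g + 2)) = g^2 - 2*g - 8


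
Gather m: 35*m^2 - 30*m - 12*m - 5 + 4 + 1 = 35*m^2 - 42*m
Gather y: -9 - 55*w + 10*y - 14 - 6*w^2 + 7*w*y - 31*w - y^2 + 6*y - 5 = -6*w^2 - 86*w - y^2 + y*(7*w + 16) - 28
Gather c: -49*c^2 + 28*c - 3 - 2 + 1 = -49*c^2 + 28*c - 4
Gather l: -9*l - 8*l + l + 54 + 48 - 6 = 96 - 16*l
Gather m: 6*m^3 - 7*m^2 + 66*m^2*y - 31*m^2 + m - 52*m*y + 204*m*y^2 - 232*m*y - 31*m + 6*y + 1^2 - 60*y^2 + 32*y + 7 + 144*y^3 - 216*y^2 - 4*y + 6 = 6*m^3 + m^2*(66*y - 38) + m*(204*y^2 - 284*y - 30) + 144*y^3 - 276*y^2 + 34*y + 14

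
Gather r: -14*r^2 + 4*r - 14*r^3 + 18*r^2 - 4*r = -14*r^3 + 4*r^2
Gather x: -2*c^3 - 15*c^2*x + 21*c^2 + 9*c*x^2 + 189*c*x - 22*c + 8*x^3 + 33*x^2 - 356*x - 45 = -2*c^3 + 21*c^2 - 22*c + 8*x^3 + x^2*(9*c + 33) + x*(-15*c^2 + 189*c - 356) - 45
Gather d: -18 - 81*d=-81*d - 18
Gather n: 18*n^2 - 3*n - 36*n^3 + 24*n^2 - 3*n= -36*n^3 + 42*n^2 - 6*n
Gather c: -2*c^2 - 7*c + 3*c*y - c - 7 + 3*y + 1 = -2*c^2 + c*(3*y - 8) + 3*y - 6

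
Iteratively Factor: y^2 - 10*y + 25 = (y - 5)*(y - 5)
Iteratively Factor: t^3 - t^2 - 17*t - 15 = (t + 1)*(t^2 - 2*t - 15) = (t - 5)*(t + 1)*(t + 3)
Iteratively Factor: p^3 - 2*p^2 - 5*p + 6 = (p - 3)*(p^2 + p - 2) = (p - 3)*(p + 2)*(p - 1)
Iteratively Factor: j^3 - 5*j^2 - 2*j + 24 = (j + 2)*(j^2 - 7*j + 12) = (j - 3)*(j + 2)*(j - 4)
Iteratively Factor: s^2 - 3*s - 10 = (s + 2)*(s - 5)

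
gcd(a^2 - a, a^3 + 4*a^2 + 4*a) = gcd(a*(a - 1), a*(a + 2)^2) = a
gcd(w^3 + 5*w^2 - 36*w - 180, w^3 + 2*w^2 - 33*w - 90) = w^2 - w - 30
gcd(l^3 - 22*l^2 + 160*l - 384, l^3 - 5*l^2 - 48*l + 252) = l - 6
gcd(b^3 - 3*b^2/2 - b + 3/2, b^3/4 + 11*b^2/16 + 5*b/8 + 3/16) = b + 1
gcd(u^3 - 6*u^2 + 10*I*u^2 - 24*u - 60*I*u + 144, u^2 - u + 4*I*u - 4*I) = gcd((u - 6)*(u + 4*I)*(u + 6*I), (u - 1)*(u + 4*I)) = u + 4*I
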